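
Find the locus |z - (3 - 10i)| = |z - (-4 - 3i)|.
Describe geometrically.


Equal distances means the locus is the perpendicular bisector of z1 and z2.
Midpoint = ((3+(-4))/2, (-10+(-3))/2) = (-0.5000, -6.5000)

Perpendicular bisector through (-0.5000, -6.5000)


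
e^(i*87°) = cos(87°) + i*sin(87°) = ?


cos(87°) = 0.0523
sin(87°) = 0.9986

e^(i*87°) = 0.0523 + 0.9986i


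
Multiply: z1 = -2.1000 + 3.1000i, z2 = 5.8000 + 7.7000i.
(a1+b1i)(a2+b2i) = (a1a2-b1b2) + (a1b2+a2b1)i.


Real = -2.1*5.8 - 3.1*7.7 = -12.18 - 23.87 = -36.05
Imag = -2.1*7.7 + 5.8*3.1 = -16.17 + 17.98 = 1.81

-36.0500 + 1.8100i


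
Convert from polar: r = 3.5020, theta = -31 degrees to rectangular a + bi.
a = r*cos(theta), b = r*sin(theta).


a = 3.5020*cos(-31°) = 3.5020*0.85717 = 3.0018
b = 3.5020*sin(-31°) = 3.5020*(-0.51504) = -1.8037

3.0018 - 1.8037i


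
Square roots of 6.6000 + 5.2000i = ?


|z| = sqrt(43.56+27.04) = 8.4024
sqrt((|z|+a)/2) = sqrt((8.4024+6.6)/2) = sqrt(7.5012) = 2.7388
sqrt((|z|-a)/2) = sqrt((8.4024-6.6)/2) = sqrt(0.9012) = 0.9493

±(2.7388 + 0.9493i) i.e. 2.7388 + 0.9493i and -2.7388 - 0.9493i


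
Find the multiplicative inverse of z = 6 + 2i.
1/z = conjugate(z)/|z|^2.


|z|^2 = 36+4 = 40
1/z = (6 - 2i)/40

1/z = 0.1500 - 0.0500i


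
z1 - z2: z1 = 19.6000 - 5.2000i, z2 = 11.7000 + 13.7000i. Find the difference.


Real: 19.6 - 11.7 = 7.9
Imag: -5.2 - 13.7 = -18.9

7.9000 - 18.9000i


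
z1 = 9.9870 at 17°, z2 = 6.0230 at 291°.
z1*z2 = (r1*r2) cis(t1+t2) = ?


r = 9.9870 * 6.0230 = 60.1517
theta = 17° + 291° = 308° = 308° (mod 360)

60.1517 cis(308°)


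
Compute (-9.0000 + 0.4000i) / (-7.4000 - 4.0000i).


Conjugate of z2 = -7.4000 + 4.0000i
Numerator: (-9.0000 + 0.4000i)(-7.4000 + 4.0000i) = 65.0000 - 38.9600i
Denominator: (-7.4)^2 + (-4)^2 = 70.76
Result = (65.0000 - 38.9600i)/70.76

0.9186 - 0.5506i


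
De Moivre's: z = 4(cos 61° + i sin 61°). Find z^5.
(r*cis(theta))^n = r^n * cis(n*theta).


r^5 = 4^5 = 1024
n*theta = 5*61° = 305° = 305° (mod 360)
a = 1024*cos(305°) = 587.3423
b = 1024*sin(305°) = -838.8117

1024 cis(305°) = 587.3423 - 838.8117i


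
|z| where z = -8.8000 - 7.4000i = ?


|z| = sqrt((-8.8)^2 + (-7.4)^2) = sqrt(77.44 + 54.76) = sqrt(132.2) = 11.4978

|z| = 11.4978


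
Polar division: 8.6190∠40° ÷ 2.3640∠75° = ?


r = 8.6190 / 2.3640 = 3.6459
theta = 40° - 75° = -35° = 325° (mod 360)

3.6459 cis(325°)


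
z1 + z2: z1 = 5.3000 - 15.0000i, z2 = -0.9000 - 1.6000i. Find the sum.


Real: 5.3 - 0.9 = 4.4
Imag: -15 - 1.6 = -16.6

4.4000 - 16.6000i


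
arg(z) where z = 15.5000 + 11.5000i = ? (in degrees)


Re = 15.5, Im = 11.5
arg = atan2(11.5, 15.5) = 36.5730 degrees

arg(z) = 36.5730 degrees


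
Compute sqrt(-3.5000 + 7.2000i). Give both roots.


|z| = sqrt(12.25+51.84) = 8.0056
sqrt((|z|+a)/2) = sqrt((8.0056+(-3.5))/2) = sqrt(2.2528) = 1.5009
sqrt((|z|-a)/2) = sqrt((8.0056-(-3.5))/2) = sqrt(5.7528) = 2.3985

±(1.5009 + 2.3985i) i.e. 1.5009 + 2.3985i and -1.5009 - 2.3985i


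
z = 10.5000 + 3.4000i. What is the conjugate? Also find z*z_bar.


z_bar = 10.5000 - 3.4000i
z*z_bar = 10.5^2 + 3.4^2 = 110.25 + 11.56 = 121.81

z_bar = 10.5000 - 3.4000i, z*z_bar = 121.81


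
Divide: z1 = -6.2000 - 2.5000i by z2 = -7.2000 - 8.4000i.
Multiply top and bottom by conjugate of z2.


Conjugate of z2 = -7.2000 + 8.4000i
Numerator: (-6.2000 - 2.5000i)(-7.2000 + 8.4000i) = 65.6400 - 34.0800i
Denominator: (-7.2)^2 + (-8.4)^2 = 122.4
Result = (65.6400 - 34.0800i)/122.4

0.5363 - 0.2784i


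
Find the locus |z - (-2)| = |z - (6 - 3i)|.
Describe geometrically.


Equal distances means the locus is the perpendicular bisector of z1 and z2.
Midpoint = ((-2+6)/2, (0+(-3))/2) = (2.0000, -1.5000)

Perpendicular bisector through (2.0000, -1.5000)


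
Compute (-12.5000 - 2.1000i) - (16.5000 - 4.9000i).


Real: -12.5 - 16.5 = -29
Imag: -2.1 + 4.9 = 2.8

-29.0000 + 2.8000i


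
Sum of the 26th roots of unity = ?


The sum of all 26th roots of unity is 0.
Geometric series: (1 - w^26)/(1 - w) = (1-1)/(1-w) = 0 since w^26 = 1, w ≠ 1.
Alternatively: coefficient of z^25 in z^26 - 1 is 0.

0


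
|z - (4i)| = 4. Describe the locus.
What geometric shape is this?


|z - z0| = r is a circle with center z0 and radius r.
Center = (0, 4), radius = 4

Circle with center (0, 4) and radius 4


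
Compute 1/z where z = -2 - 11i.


|z|^2 = 4+121 = 125
1/z = (-2 + 11i)/125

1/z = -0.0160 + 0.0880i


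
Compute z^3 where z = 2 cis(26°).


r^3 = 2^3 = 8
n*theta = 3*26° = 78° = 78° (mod 360)
a = 8*cos(78°) = 1.6633
b = 8*sin(78°) = 7.8252

8 cis(78°) = 1.6633 + 7.8252i


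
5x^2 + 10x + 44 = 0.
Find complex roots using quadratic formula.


disc = 10^2 - 4*5*44 = 100 - 880 = -780
sqrt(|disc|) = sqrt(780) = 27.9285
Real part = -10/(2*5) = -1.0000
Imag part = 27.9285/(2*5) = 2.7928

-1.0000 ± 2.7928i


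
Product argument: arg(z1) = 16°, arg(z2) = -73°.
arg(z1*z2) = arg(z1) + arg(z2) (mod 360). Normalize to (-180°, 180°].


arg(z1*z2) = 16° - 73° = -57°
Normalized to (-180°, 180°]: -57°

-57°


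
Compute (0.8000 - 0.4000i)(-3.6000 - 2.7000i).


Real = 0.8*(-3.6) - (-0.4)*(-2.7) = -2.88 - 1.08 = -3.96
Imag = 0.8*(-2.7) - (3.6)*(-0.4) = -2.16 + 1.44 = -0.72

-3.9600 - 0.7200i


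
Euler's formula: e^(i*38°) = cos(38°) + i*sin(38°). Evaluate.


cos(38°) = 0.7880
sin(38°) = 0.6157

e^(i*38°) = 0.7880 + 0.6157i


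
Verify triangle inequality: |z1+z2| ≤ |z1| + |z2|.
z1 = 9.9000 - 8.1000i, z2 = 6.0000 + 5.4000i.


|z1| = sqrt(9.9^2 + (-8.1)^2) = sqrt(163.62) = 12.7914
|z2| = sqrt(6^2 + 5.4^2) = sqrt(65.16) = 8.0722
z1+z2 = 15.9000 - 2.7000i
|z1+z2| = sqrt(260.1) = 16.1276
|z1|+|z2| = 12.7914 + 8.0722 = 20.8636

|z1+z2| = 16.1276 ≤ |z1|+|z2| = 20.8636 (verified)


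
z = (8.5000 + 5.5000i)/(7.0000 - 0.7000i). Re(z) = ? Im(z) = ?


Multiply by conjugate: (8.5000 + 5.5000i)(7.0000 + 0.7000i) / (7^2 + (-0.7)^2)
Numerator real = 8.5*7 + 5.5*(-0.7) = 55.65
Numerator imag = 5.5*7 - 8.5*(-0.7) = 44.45
Denominator = 49.49
Re(z) = 55.65/49.49 = 1.1245
Im(z) = 44.45/49.49 = 0.8982

Re(z) = 1.1245, Im(z) = 0.8982


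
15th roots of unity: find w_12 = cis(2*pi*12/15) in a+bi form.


Angle = 360*12/15 = 288°
a = cos(288°) = 0.3090
b = sin(288°) = -0.9511

0.3090 - 0.9511i


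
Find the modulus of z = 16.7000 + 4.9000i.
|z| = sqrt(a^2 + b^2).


|z| = sqrt(16.7^2 + 4.9^2) = sqrt(278.89 + 24.01) = sqrt(302.9) = 17.4040

|z| = 17.4040


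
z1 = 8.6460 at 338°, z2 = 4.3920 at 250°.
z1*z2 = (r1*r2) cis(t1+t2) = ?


r = 8.6460 * 4.3920 = 37.9732
theta = 338° + 250° = 588° = 228° (mod 360)

37.9732 cis(228°)


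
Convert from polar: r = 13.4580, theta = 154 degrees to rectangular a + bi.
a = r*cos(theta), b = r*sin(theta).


a = 13.4580*cos(154°) = 13.4580*(-0.898794) = -12.0960
b = 13.4580*sin(154°) = 13.4580*0.43837 = 5.8996

-12.0960 + 5.8996i


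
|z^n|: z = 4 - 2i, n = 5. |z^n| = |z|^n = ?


|z| = sqrt(16+4) = sqrt(20) = 4.4721
|z^5| = |z|^5 = (sqrt(20))^5 = 20^2 * sqrt(20) = 400*sqrt(20)

|z^5| = 400*sqrt(20) ≈ 1788.8544


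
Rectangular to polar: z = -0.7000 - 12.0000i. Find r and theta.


r = sqrt(0.49+144) = sqrt(144.49) = 12.0204
theta = atan2(-12, -0.7) = -93.3385 degrees

r = 12.0204, theta = -93.3385 degrees


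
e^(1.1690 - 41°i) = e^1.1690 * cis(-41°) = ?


e^1.1690 = 3.2188
cos(-41°) = 0.7547
sin(-41°) = -0.65606
Real = 3.2188*0.7547 = 2.4292
Imag = 3.2188*(-0.65606) = -2.1117

2.4292 - 2.1117i


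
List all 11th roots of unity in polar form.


The 11th roots of unity are cis(360k/11°) for k=0..10
Angle step = 360/11 = 32.7273°
Primitive root: cis(32.7273°)
Primitive root = 0.8413 + 0.5406i

11 roots at angles: 0°, 32.7273°, 65.4545°, 98.1818°, 130.9091°, 163.6364°, 196.3636°, 229.0909°, 261.8182°, 294.5455°, 327.2727°


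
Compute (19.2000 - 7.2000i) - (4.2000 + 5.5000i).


Real: 19.2 - 4.2 = 15
Imag: -7.2 - 5.5 = -12.7

15.0000 - 12.7000i


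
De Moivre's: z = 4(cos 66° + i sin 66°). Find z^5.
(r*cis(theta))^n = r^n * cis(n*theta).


r^5 = 4^5 = 1024
n*theta = 5*66° = 330° = 330° (mod 360)
a = 1024*cos(330°) = 886.8100
b = 1024*sin(330°) = -512.0000

1024 cis(330°) = 886.8100 - 512.0000i


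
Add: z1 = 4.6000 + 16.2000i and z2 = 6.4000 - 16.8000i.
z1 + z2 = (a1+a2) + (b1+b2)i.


Real: 4.6 + 6.4 = 11
Imag: 16.2 - 16.8 = -0.6

11.0000 - 0.6000i


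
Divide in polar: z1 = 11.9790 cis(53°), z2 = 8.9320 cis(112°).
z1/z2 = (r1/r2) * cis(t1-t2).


r = 11.9790 / 8.9320 = 1.3411
theta = 53° - 112° = -59° = 301° (mod 360)

1.3411 cis(301°)


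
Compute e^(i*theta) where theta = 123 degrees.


cos(123°) = -0.5446
sin(123°) = 0.8387

e^(i*123°) = -0.5446 + 0.8387i


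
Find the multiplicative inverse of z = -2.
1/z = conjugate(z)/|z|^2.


|z|^2 = 4+0 = 4
1/z = (-2 - 0i)/4

1/z = -0.5000 + 0i


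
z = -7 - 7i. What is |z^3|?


|z| = sqrt(49+49) = sqrt(98) = 9.8995
|z^3| = |z|^3 = (sqrt(98))^3 = 98*sqrt(98)

|z^3| = 98*sqrt(98) ≈ 970.1505


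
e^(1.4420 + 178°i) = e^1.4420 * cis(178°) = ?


e^1.4420 = 4.2291
cos(178°) = -0.9994
sin(178°) = 0.0349
Real = 4.2291*(-0.9994) = -4.2266
Imag = 4.2291*0.0349 = 0.1476

-4.2266 + 0.1476i


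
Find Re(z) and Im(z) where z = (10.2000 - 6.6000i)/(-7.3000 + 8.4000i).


Multiply by conjugate: (10.2000 - 6.6000i)(-7.3000 - 8.4000i) / ((-7.3)^2 + 8.4^2)
Numerator real = 10.2*(-7.3) - (6.6)*8.4 = -129.9
Numerator imag = -6.6*(-7.3) - 10.2*8.4 = -37.5
Denominator = 123.85
Re(z) = -129.9/123.85 = -1.0488
Im(z) = -37.5/123.85 = -0.3028

Re(z) = -1.0488, Im(z) = -0.3028


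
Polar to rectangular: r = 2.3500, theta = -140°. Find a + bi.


a = 2.3500*cos(-140°) = 2.3500*(-0.76604) = -1.8002
b = 2.3500*sin(-140°) = 2.3500*(-0.6428) = -1.5106

-1.8002 - 1.5106i


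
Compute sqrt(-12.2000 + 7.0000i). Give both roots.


|z| = sqrt(148.84+49) = 14.0656
sqrt((|z|+a)/2) = sqrt((14.0656+(-12.2))/2) = sqrt(0.9328) = 0.9658
sqrt((|z|-a)/2) = sqrt((14.0656-(-12.2))/2) = sqrt(13.1328) = 3.6239

±(0.9658 + 3.6239i) i.e. 0.9658 + 3.6239i and -0.9658 - 3.6239i


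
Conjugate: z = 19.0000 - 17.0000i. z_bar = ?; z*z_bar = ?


z_bar = 19.0000 + 17.0000i
z*z_bar = 19^2 + (-17)^2 = 361 + 289 = 650

z_bar = 19.0000 + 17.0000i, z*z_bar = 650


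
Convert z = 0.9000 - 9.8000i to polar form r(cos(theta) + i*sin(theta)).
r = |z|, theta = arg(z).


r = sqrt(0.81+96.04) = sqrt(96.85) = 9.8412
theta = atan2(-9.8, 0.9) = -84.7529 degrees

r = 9.8412, theta = -84.7529 degrees


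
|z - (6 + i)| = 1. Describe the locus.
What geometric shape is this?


|z - z0| = r is a circle with center z0 and radius r.
Center = (6, 1), radius = 1

Circle with center (6, 1) and radius 1


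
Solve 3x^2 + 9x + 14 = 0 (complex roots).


disc = 9^2 - 4*3*14 = 81 - 168 = -87
sqrt(|disc|) = sqrt(87) = 9.3274
Real part = -9/(2*3) = -1.5000
Imag part = 9.3274/(2*3) = 1.5546

-1.5000 ± 1.5546i


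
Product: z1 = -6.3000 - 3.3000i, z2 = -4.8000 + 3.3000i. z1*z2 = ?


Real = -6.3*(-4.8) - (-3.3)*3.3 = 30.24 - (-10.89) = 41.13
Imag = -6.3*3.3 - (4.8)*(-3.3) = -20.79 + 15.84 = -4.95

41.1300 - 4.9500i


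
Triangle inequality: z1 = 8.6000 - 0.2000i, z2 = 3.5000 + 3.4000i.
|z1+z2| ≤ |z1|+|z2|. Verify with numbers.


|z1| = sqrt(8.6^2 + (-0.2)^2) = sqrt(74) = 8.6023
|z2| = sqrt(3.5^2 + 3.4^2) = sqrt(23.81) = 4.8795
z1+z2 = 12.1000 + 3.2000i
|z1+z2| = sqrt(156.65) = 12.5160
|z1|+|z2| = 8.6023 + 4.8795 = 13.4818

|z1+z2| = 12.5160 ≤ |z1|+|z2| = 13.4818 (verified)


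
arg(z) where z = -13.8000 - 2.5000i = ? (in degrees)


Re = -13.8, Im = -2.5
arg = atan2(-2.5, -13.8) = -169.7317 degrees

arg(z) = -169.7317 degrees


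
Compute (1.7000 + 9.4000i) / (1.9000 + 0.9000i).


Conjugate of z2 = 1.9000 - 0.9000i
Numerator: (1.7000 + 9.4000i)(1.9000 - 0.9000i) = 11.6900 + 16.3300i
Denominator: 1.9^2 + 0.9^2 = 4.42
Result = (11.6900 + 16.3300i)/4.42

2.6448 + 3.6946i


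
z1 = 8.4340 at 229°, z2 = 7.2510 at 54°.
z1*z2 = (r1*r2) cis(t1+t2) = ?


r = 8.4340 * 7.2510 = 61.1549
theta = 229° + 54° = 283° = 283° (mod 360)

61.1549 cis(283°)


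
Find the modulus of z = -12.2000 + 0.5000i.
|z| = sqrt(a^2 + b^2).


|z| = sqrt((-12.2)^2 + 0.5^2) = sqrt(148.84 + 0.25) = sqrt(149.09) = 12.2102

|z| = 12.2102


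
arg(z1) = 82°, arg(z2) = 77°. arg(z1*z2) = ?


arg(z1*z2) = 82° + 77° = 159°
Normalized to (-180°, 180°]: 159°

159°


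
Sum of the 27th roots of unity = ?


The sum of all 27th roots of unity is 0.
Geometric series: (1 - w^27)/(1 - w) = (1-1)/(1-w) = 0 since w^27 = 1, w ≠ 1.
Alternatively: coefficient of z^26 in z^27 - 1 is 0.

0


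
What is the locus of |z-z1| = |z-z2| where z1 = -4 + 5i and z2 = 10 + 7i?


Equal distances means the locus is the perpendicular bisector of z1 and z2.
Midpoint = ((-4+10)/2, (5+7)/2) = (3.0000, 6.0000)

Perpendicular bisector through (3.0000, 6.0000)


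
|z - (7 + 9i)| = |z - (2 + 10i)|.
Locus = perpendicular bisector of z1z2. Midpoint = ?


Equal distances means the locus is the perpendicular bisector of z1 and z2.
Midpoint = ((7+2)/2, (9+10)/2) = (4.5000, 9.5000)

Perpendicular bisector through (4.5000, 9.5000)


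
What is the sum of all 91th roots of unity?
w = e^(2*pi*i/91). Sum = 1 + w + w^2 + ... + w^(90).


The sum of all 91th roots of unity is 0.
Geometric series: (1 - w^91)/(1 - w) = (1-1)/(1-w) = 0 since w^91 = 1, w ≠ 1.
Alternatively: coefficient of z^90 in z^91 - 1 is 0.

0


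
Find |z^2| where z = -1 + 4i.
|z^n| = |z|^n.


|z| = sqrt(1+16) = sqrt(17) = 4.1231
|z^2| = |z|^2 = (sqrt(17))^2 = 17

|z^2| = 17


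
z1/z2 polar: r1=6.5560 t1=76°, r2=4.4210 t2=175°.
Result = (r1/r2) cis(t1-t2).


r = 6.5560 / 4.4210 = 1.4829
theta = 76° - 175° = -99° = 261° (mod 360)

1.4829 cis(261°)


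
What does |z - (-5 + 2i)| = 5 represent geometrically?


|z - z0| = r is a circle with center z0 and radius r.
Center = (-5, 2), radius = 5

Circle with center (-5, 2) and radius 5


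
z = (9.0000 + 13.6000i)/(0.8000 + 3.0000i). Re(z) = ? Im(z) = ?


Multiply by conjugate: (9.0000 + 13.6000i)(0.8000 - 3.0000i) / (0.8^2 + 3^2)
Numerator real = 9*0.8 + 13.6*3 = 48
Numerator imag = 13.6*0.8 - 9*3 = -16.12
Denominator = 9.64
Re(z) = 48/9.64 = 4.9793
Im(z) = -16.12/9.64 = -1.6722

Re(z) = 4.9793, Im(z) = -1.6722


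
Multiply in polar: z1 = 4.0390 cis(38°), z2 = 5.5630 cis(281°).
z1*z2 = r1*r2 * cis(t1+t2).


r = 4.0390 * 5.5630 = 22.4690
theta = 38° + 281° = 319° = 319° (mod 360)

22.4690 cis(319°)


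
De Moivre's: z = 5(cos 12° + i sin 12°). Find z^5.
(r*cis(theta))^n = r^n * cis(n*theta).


r^5 = 5^5 = 3125
n*theta = 5*12° = 60° = 60° (mod 360)
a = 3125*cos(60°) = 1562.5000
b = 3125*sin(60°) = 2706.3294

3125 cis(60°) = 1562.5000 + 2706.3294i


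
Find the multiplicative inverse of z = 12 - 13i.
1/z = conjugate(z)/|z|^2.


|z|^2 = 144+169 = 313
1/z = (12 + 13i)/313

1/z = 0.0383 + 0.0415i


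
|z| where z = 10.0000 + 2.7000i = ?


|z| = sqrt(10^2 + 2.7^2) = sqrt(100 + 7.29) = sqrt(107.29) = 10.3581

|z| = 10.3581


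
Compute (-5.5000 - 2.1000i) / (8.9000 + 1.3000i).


Conjugate of z2 = 8.9000 - 1.3000i
Numerator: (-5.5000 - 2.1000i)(8.9000 - 1.3000i) = -51.6800 - 11.5400i
Denominator: 8.9^2 + 1.3^2 = 80.9
Result = (-51.6800 - 11.5400i)/80.9

-0.6388 - 0.1426i


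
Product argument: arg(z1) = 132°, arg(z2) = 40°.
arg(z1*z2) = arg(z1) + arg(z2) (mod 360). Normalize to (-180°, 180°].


arg(z1*z2) = 132° + 40° = 172°
Normalized to (-180°, 180°]: 172°

172°


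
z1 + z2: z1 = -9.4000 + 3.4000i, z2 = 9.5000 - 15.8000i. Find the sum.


Real: -9.4 + 9.5 = 0.1
Imag: 3.4 - 15.8 = -12.4

0.1000 - 12.4000i


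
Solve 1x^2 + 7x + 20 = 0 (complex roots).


disc = 7^2 - 4*1*20 = 49 - 80 = -31
sqrt(|disc|) = sqrt(31) = 5.5678
Real part = -7/(2*1) = -3.5000
Imag part = 5.5678/(2*1) = 2.7839

-3.5000 ± 2.7839i


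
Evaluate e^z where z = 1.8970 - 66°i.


e^1.8970 = 6.6659
cos(-66°) = 0.40674
sin(-66°) = -0.91355
Real = 6.6659*0.40674 = 2.7113
Imag = 6.6659*(-0.91355) = -6.0896

2.7113 - 6.0896i


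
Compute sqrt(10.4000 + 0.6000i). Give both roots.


|z| = sqrt(108.16+0.36) = 10.4173
sqrt((|z|+a)/2) = sqrt((10.4173+10.4)/2) = sqrt(10.4086) = 3.2262
sqrt((|z|-a)/2) = sqrt((10.4173-10.4)/2) = sqrt(0.0086) = 0.0930

±(3.2262 + 0.0930i) i.e. 3.2262 + 0.0930i and -3.2262 - 0.0930i


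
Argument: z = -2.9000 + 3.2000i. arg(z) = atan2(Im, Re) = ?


Re = -2.9, Im = 3.2
arg = atan2(3.2, -2.9) = 132.1844 degrees

arg(z) = 132.1844 degrees


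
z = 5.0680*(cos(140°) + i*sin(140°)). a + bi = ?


a = 5.0680*cos(140°) = 5.0680*(-0.76604) = -3.8823
b = 5.0680*sin(140°) = 5.0680*0.642788 = 3.2576

-3.8823 + 3.2576i


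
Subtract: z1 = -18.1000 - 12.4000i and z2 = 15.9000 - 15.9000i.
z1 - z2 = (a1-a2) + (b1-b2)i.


Real: -18.1 - 15.9 = -34
Imag: -12.4 + 15.9 = 3.5

-34.0000 + 3.5000i


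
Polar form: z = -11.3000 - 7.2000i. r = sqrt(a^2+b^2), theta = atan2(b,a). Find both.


r = sqrt(127.69+51.84) = sqrt(179.53) = 13.3989
theta = atan2(-7.2, -11.3) = -147.4960 degrees

r = 13.3989, theta = -147.4960 degrees


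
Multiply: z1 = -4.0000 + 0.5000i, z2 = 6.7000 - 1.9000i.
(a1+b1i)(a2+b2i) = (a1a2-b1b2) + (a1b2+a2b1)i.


Real = -4*6.7 - 0.5*(-1.9) = -26.8 - (-0.95) = -25.85
Imag = -4*(-1.9) + 6.7*0.5 = 7.6 + 3.35 = 10.95

-25.8500 + 10.9500i


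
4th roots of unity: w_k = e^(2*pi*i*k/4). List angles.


The 4th roots of unity are cis(360k/4°) for k=0..3
Angle step = 360/4 = 90°
Primitive root: cis(90°)
Primitive root = 0 + 1.0000i

4 roots at angles: 0°, 90°, 180°, 270°


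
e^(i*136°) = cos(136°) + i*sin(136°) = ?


cos(136°) = -0.7193
sin(136°) = 0.6947

e^(i*136°) = -0.7193 + 0.6947i


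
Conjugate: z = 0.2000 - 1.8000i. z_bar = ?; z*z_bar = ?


z_bar = 0.2000 + 1.8000i
z*z_bar = 0.2^2 + (-1.8)^2 = 0.04 + 3.24 = 3.28

z_bar = 0.2000 + 1.8000i, z*z_bar = 3.28


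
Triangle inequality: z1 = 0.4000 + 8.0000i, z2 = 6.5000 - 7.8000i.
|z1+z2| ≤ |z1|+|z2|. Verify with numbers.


|z1| = sqrt(0.4^2 + 8^2) = sqrt(64.16) = 8.0100
|z2| = sqrt(6.5^2 + (-7.8)^2) = sqrt(103.09) = 10.1533
z1+z2 = 6.9000 + 0.2000i
|z1+z2| = sqrt(47.65) = 6.9029
|z1|+|z2| = 8.0100 + 10.1533 = 18.1633

|z1+z2| = 6.9029 ≤ |z1|+|z2| = 18.1633 (verified)


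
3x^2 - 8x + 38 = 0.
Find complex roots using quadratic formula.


disc = (-8)^2 - 4*3*38 = 64 - 456 = -392
sqrt(|disc|) = sqrt(392) = 19.7990
Real part = 8/(2*3) = 1.3333
Imag part = 19.7990/(2*3) = 3.2998

1.3333 ± 3.2998i


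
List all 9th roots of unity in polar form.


The 9th roots of unity are cis(360k/9°) for k=0..8
Angle step = 360/9 = 40°
Primitive root: cis(40°)
Primitive root = 0.7660 + 0.6428i

9 roots at angles: 0°, 40°, 80°, 120°, 160°, 200°, 240°, 280°, 320°


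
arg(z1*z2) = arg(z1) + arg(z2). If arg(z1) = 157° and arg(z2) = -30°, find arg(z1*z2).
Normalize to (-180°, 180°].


arg(z1*z2) = 157° - 30° = 127°
Normalized to (-180°, 180°]: 127°

127°


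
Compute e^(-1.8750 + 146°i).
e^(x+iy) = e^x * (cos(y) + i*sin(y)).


e^-1.8750 = 0.15335
cos(146°) = -0.829
sin(146°) = 0.5592
Real = 0.15335*(-0.829) = -0.1271
Imag = 0.15335*0.5592 = 0.0858

-0.1271 + 0.0858i


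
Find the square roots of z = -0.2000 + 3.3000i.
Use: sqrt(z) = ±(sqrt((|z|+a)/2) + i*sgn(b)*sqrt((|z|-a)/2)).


|z| = sqrt(0.04+10.89) = 3.3061
sqrt((|z|+a)/2) = sqrt((3.3061+(-0.2))/2) = sqrt(1.5530) = 1.2462
sqrt((|z|-a)/2) = sqrt((3.3061-(-0.2))/2) = sqrt(1.7530) = 1.3240

±(1.2462 + 1.3240i) i.e. 1.2462 + 1.3240i and -1.2462 - 1.3240i


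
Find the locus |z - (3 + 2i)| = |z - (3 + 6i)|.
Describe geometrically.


Equal distances means the locus is the perpendicular bisector of z1 and z2.
Midpoint = ((3+3)/2, (2+6)/2) = (3.0000, 4.0000)

Perpendicular bisector through (3.0000, 4.0000)


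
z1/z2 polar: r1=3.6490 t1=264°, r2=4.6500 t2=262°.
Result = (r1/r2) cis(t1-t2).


r = 3.6490 / 4.6500 = 0.7847
theta = 264° - 262° = 2° = 2° (mod 360)

0.7847 cis(2°)


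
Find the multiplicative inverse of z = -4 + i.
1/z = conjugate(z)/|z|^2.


|z|^2 = 16+1 = 17
1/z = (-4 - 1i)/17

1/z = -0.2353 - 0.0588i


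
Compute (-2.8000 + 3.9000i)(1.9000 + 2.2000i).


Real = -2.8*1.9 - 3.9*2.2 = -5.32 - 8.58 = -13.9
Imag = -2.8*2.2 + 1.9*3.9 = -6.16 + 7.41 = 1.25

-13.9000 + 1.2500i


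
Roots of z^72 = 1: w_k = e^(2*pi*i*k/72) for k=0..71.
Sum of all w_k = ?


The sum of all 72th roots of unity is 0.
Geometric series: (1 - w^72)/(1 - w) = (1-1)/(1-w) = 0 since w^72 = 1, w ≠ 1.
Alternatively: coefficient of z^71 in z^72 - 1 is 0.

0


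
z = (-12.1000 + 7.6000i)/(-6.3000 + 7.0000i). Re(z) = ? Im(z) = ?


Multiply by conjugate: (-12.1000 + 7.6000i)(-6.3000 - 7.0000i) / ((-6.3)^2 + 7^2)
Numerator real = -12.1*(-6.3) + 7.6*7 = 129.43
Numerator imag = 7.6*(-6.3) - (-12.1)*7 = 36.82
Denominator = 88.69
Re(z) = 129.43/88.69 = 1.4594
Im(z) = 36.82/88.69 = 0.4152

Re(z) = 1.4594, Im(z) = 0.4152


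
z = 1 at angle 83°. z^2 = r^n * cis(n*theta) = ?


r^2 = 1^2 = 1
n*theta = 2*83° = 166° = 166° (mod 360)
a = 1*cos(166°) = -0.9703
b = 1*sin(166°) = 0.2419

1 cis(166°) = -0.9703 + 0.2419i


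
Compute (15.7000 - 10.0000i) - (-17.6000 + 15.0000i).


Real: 15.7 + 17.6 = 33.3
Imag: -10 - 15 = -25

33.3000 - 25.0000i


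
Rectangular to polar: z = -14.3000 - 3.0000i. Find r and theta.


r = sqrt(204.49+9) = sqrt(213.49) = 14.6113
theta = atan2(-3, -14.3) = -168.1517 degrees

r = 14.6113, theta = -168.1517 degrees


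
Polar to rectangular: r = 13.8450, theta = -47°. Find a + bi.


a = 13.8450*cos(-47°) = 13.8450*0.682 = 9.4423
b = 13.8450*sin(-47°) = 13.8450*(-0.731354) = -10.1256

9.4423 - 10.1256i


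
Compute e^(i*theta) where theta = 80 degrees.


cos(80°) = 0.1736
sin(80°) = 0.9848

e^(i*80°) = 0.1736 + 0.9848i


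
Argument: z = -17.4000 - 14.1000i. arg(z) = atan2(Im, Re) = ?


Re = -17.4, Im = -14.1
arg = atan2(-14.1, -17.4) = -140.9806 degrees

arg(z) = -140.9806 degrees


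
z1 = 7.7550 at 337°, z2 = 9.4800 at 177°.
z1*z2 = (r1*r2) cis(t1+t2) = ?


r = 7.7550 * 9.4800 = 73.5174
theta = 337° + 177° = 514° = 154° (mod 360)

73.5174 cis(154°)


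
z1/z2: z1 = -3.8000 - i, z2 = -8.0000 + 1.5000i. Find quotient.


Conjugate of z2 = -8.0000 - 1.5000i
Numerator: (-3.8000 - i)(-8.0000 - 1.5000i) = 28.9000 + 13.7000i
Denominator: (-8)^2 + 1.5^2 = 66.25
Result = (28.9000 + 13.7000i)/66.25

0.4362 + 0.2068i


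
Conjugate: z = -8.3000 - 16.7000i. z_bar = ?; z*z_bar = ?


z_bar = -8.3000 + 16.7000i
z*z_bar = (-8.3)^2 + (-16.7)^2 = 68.89 + 278.89 = 347.78

z_bar = -8.3000 + 16.7000i, z*z_bar = 347.78


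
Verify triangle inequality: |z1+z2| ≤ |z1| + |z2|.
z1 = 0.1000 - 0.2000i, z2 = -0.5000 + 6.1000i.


|z1| = sqrt(0.1^2 + (-0.2)^2) = sqrt(0.05) = 0.2236
|z2| = sqrt((-0.5)^2 + 6.1^2) = sqrt(37.46) = 6.1205
z1+z2 = -0.4000 + 5.9000i
|z1+z2| = sqrt(34.97) = 5.9135
|z1|+|z2| = 0.2236 + 6.1205 = 6.3441

|z1+z2| = 5.9135 ≤ |z1|+|z2| = 6.3441 (verified)


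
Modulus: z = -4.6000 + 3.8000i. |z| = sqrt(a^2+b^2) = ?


|z| = sqrt((-4.6)^2 + 3.8^2) = sqrt(21.16 + 14.44) = sqrt(35.6) = 5.9666

|z| = 5.9666


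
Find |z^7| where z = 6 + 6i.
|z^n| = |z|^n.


|z| = sqrt(36+36) = sqrt(72) = 8.4853
|z^7| = |z|^7 = (sqrt(72))^7 = 72^3 * sqrt(72) = 373248*sqrt(72)

|z^7| = 373248*sqrt(72) ≈ 3167114.3024


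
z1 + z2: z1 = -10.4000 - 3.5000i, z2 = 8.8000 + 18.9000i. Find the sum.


Real: -10.4 + 8.8 = -1.6
Imag: -3.5 + 18.9 = 15.4

-1.6000 + 15.4000i


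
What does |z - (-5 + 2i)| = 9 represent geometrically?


|z - z0| = r is a circle with center z0 and radius r.
Center = (-5, 2), radius = 9

Circle with center (-5, 2) and radius 9


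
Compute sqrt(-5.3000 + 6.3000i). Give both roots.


|z| = sqrt(28.09+39.69) = 8.2329
sqrt((|z|+a)/2) = sqrt((8.2329+(-5.3))/2) = sqrt(1.4664) = 1.2110
sqrt((|z|-a)/2) = sqrt((8.2329-(-5.3))/2) = sqrt(6.7664) = 2.6012

±(1.2110 + 2.6012i) i.e. 1.2110 + 2.6012i and -1.2110 - 2.6012i


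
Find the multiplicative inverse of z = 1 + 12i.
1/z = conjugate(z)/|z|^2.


|z|^2 = 1+144 = 145
1/z = (1 - 12i)/145

1/z = 0.0069 - 0.0828i


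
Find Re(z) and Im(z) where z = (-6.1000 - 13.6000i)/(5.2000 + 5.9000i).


Multiply by conjugate: (-6.1000 - 13.6000i)(5.2000 - 5.9000i) / (5.2^2 + 5.9^2)
Numerator real = -6.1*5.2 - (13.6)*5.9 = -111.96
Numerator imag = -13.6*5.2 - (-6.1)*5.9 = -34.73
Denominator = 61.85
Re(z) = -111.96/61.85 = -1.8102
Im(z) = -34.73/61.85 = -0.5615

Re(z) = -1.8102, Im(z) = -0.5615


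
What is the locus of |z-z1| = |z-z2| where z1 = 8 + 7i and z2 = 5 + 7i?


Equal distances means the locus is the perpendicular bisector of z1 and z2.
Midpoint = ((8+5)/2, (7+7)/2) = (6.5000, 7.0000)

Perpendicular bisector through (6.5000, 7.0000)


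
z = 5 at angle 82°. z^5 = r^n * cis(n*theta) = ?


r^5 = 5^5 = 3125
n*theta = 5*82° = 410° = 50° (mod 360)
a = 3125*cos(50°) = 2008.7113
b = 3125*sin(50°) = 2393.8889

3125 cis(50°) = 2008.7113 + 2393.8889i


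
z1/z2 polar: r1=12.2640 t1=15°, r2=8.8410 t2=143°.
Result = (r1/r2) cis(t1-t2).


r = 12.2640 / 8.8410 = 1.3872
theta = 15° - 143° = -128° = 232° (mod 360)

1.3872 cis(232°)


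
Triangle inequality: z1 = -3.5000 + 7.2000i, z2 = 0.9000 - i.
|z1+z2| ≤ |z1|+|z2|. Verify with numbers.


|z1| = sqrt((-3.5)^2 + 7.2^2) = sqrt(64.09) = 8.0056
|z2| = sqrt(0.9^2 + (-1)^2) = sqrt(1.81) = 1.3454
z1+z2 = -2.6000 + 6.2000i
|z1+z2| = sqrt(45.2) = 6.7231
|z1|+|z2| = 8.0056 + 1.3454 = 9.3510

|z1+z2| = 6.7231 ≤ |z1|+|z2| = 9.3510 (verified)


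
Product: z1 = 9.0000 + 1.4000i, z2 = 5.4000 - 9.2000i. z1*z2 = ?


Real = 9*5.4 - 1.4*(-9.2) = 48.6 - (-12.88) = 61.48
Imag = 9*(-9.2) + 5.4*1.4 = -82.8 + 7.56 = -75.24

61.4800 - 75.2400i


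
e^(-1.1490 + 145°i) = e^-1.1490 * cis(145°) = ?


e^-1.1490 = 0.31695
cos(145°) = -0.8192
sin(145°) = 0.5736
Real = 0.31695*(-0.8192) = -0.2596
Imag = 0.31695*0.5736 = 0.1818

-0.2596 + 0.1818i


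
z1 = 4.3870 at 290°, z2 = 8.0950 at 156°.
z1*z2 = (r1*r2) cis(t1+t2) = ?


r = 4.3870 * 8.0950 = 35.5128
theta = 290° + 156° = 446° = 86° (mod 360)

35.5128 cis(86°)


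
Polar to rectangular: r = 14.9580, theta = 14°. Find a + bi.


a = 14.9580*cos(14°) = 14.9580*0.9703 = 14.5137
b = 14.9580*sin(14°) = 14.9580*0.241922 = 3.6187

14.5137 + 3.6187i


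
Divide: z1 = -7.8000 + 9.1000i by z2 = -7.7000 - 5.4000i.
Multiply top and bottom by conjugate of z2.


Conjugate of z2 = -7.7000 + 5.4000i
Numerator: (-7.8000 + 9.1000i)(-7.7000 + 5.4000i) = 10.9200 - 112.1900i
Denominator: (-7.7)^2 + (-5.4)^2 = 88.45
Result = (10.9200 - 112.1900i)/88.45

0.1235 - 1.2684i


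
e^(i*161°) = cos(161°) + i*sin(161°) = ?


cos(161°) = -0.9455
sin(161°) = 0.3256

e^(i*161°) = -0.9455 + 0.3256i


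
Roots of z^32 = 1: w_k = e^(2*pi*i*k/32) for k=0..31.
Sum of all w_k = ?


The sum of all 32th roots of unity is 0.
Geometric series: (1 - w^32)/(1 - w) = (1-1)/(1-w) = 0 since w^32 = 1, w ≠ 1.
Alternatively: coefficient of z^31 in z^32 - 1 is 0.

0


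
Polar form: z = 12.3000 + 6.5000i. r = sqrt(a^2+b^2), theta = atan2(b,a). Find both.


r = sqrt(151.29+42.25) = sqrt(193.54) = 13.9119
theta = atan2(6.5, 12.3) = 27.8544 degrees

r = 13.9119, theta = 27.8544 degrees


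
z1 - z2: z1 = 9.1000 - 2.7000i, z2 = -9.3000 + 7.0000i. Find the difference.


Real: 9.1 + 9.3 = 18.4
Imag: -2.7 - 7 = -9.7

18.4000 - 9.7000i


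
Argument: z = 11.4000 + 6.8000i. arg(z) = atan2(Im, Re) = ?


Re = 11.4, Im = 6.8
arg = atan2(6.8, 11.4) = 30.8157 degrees

arg(z) = 30.8157 degrees


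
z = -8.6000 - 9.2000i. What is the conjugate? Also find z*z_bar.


z_bar = -8.6000 + 9.2000i
z*z_bar = (-8.6)^2 + (-9.2)^2 = 73.96 + 84.64 = 158.6

z_bar = -8.6000 + 9.2000i, z*z_bar = 158.6


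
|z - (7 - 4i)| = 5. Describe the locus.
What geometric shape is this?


|z - z0| = r is a circle with center z0 and radius r.
Center = (7, -4), radius = 5

Circle with center (7, -4) and radius 5


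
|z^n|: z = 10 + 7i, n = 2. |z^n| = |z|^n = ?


|z| = sqrt(100+49) = sqrt(149) = 12.2066
|z^2| = |z|^2 = (sqrt(149))^2 = 149

|z^2| = 149


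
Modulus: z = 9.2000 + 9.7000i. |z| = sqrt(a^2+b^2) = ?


|z| = sqrt(9.2^2 + 9.7^2) = sqrt(84.64 + 94.09) = sqrt(178.73) = 13.3690

|z| = 13.3690


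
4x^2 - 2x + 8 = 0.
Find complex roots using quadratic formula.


disc = (-2)^2 - 4*4*8 = 4 - 128 = -124
sqrt(|disc|) = sqrt(124) = 11.1355
Real part = 2/(2*4) = 0.2500
Imag part = 11.1355/(2*4) = 1.3919

0.2500 ± 1.3919i


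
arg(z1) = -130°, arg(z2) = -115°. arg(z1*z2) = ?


arg(z1*z2) = -130° - 115° = -245°
Normalized to (-180°, 180°]: 115°

115°


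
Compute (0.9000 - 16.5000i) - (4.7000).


Real: 0.9 - 4.7 = -3.8
Imag: -16.5 + 0 = -16.5

-3.8000 - 16.5000i


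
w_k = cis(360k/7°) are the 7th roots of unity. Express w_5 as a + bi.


Angle = 360*5/7 = 257.1429°
a = cos(257.1429°) = -0.2225
b = sin(257.1429°) = -0.9749

-0.2225 - 0.9749i


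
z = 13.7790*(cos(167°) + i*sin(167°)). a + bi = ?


a = 13.7790*cos(167°) = 13.7790*(-0.97437) = -13.4258
b = 13.7790*sin(167°) = 13.7790*0.22495 = 3.0996

-13.4258 + 3.0996i


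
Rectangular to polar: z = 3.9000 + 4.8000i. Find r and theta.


r = sqrt(15.21+23.04) = sqrt(38.25) = 6.1847
theta = atan2(4.8, 3.9) = 50.9061 degrees

r = 6.1847, theta = 50.9061 degrees


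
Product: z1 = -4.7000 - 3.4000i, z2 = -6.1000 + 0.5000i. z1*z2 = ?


Real = -4.7*(-6.1) - (-3.4)*0.5 = 28.67 - (-1.7) = 30.37
Imag = -4.7*0.5 - (6.1)*(-3.4) = -2.35 + 20.74 = 18.39

30.3700 + 18.3900i


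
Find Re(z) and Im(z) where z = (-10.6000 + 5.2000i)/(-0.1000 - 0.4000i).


Multiply by conjugate: (-10.6000 + 5.2000i)(-0.1000 + 0.4000i) / ((-0.1)^2 + (-0.4)^2)
Numerator real = -10.6*(-0.1) + 5.2*(-0.4) = -1.02
Numerator imag = 5.2*(-0.1) - (-10.6)*(-0.4) = -4.76
Denominator = 0.17
Re(z) = -1.02/0.17 = -6.0000
Im(z) = -4.76/0.17 = -28.0000

Re(z) = -6.0000, Im(z) = -28.0000


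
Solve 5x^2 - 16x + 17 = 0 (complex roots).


disc = (-16)^2 - 4*5*17 = 256 - 340 = -84
sqrt(|disc|) = sqrt(84) = 9.1652
Real part = 16/(2*5) = 1.6000
Imag part = 9.1652/(2*5) = 0.9165

1.6000 ± 0.9165i


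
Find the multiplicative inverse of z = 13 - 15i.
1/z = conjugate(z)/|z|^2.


|z|^2 = 169+225 = 394
1/z = (13 + 15i)/394

1/z = 0.0330 + 0.0381i


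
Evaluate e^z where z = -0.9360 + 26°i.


e^-0.9360 = 0.3922
cos(26°) = 0.8988
sin(26°) = 0.4384
Real = 0.3922*0.8988 = 0.3525
Imag = 0.3922*0.4384 = 0.1719

0.3525 + 0.1719i


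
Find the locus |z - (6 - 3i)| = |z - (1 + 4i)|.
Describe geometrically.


Equal distances means the locus is the perpendicular bisector of z1 and z2.
Midpoint = ((6+1)/2, (-3+4)/2) = (3.5000, 0.5000)

Perpendicular bisector through (3.5000, 0.5000)


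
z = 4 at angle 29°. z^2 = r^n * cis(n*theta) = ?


r^2 = 4^2 = 16
n*theta = 2*29° = 58° = 58° (mod 360)
a = 16*cos(58°) = 8.4787
b = 16*sin(58°) = 13.5688

16 cis(58°) = 8.4787 + 13.5688i


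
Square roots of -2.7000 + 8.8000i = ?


|z| = sqrt(7.29+77.44) = 9.2049
sqrt((|z|+a)/2) = sqrt((9.2049+(-2.7))/2) = sqrt(3.2524) = 1.8035
sqrt((|z|-a)/2) = sqrt((9.2049-(-2.7))/2) = sqrt(5.9524) = 2.4398

±(1.8035 + 2.4398i) i.e. 1.8035 + 2.4398i and -1.8035 - 2.4398i


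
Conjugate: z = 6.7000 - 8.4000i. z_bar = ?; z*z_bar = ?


z_bar = 6.7000 + 8.4000i
z*z_bar = 6.7^2 + (-8.4)^2 = 44.89 + 70.56 = 115.45

z_bar = 6.7000 + 8.4000i, z*z_bar = 115.45


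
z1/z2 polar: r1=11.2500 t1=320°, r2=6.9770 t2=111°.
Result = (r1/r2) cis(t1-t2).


r = 11.2500 / 6.9770 = 1.6124
theta = 320° - 111° = 209° = 209° (mod 360)

1.6124 cis(209°)


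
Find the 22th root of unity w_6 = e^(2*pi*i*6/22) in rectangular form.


Angle = 360*6/22 = 98.1818°
a = cos(98.1818°) = -0.1423
b = sin(98.1818°) = 0.9898

-0.1423 + 0.9898i


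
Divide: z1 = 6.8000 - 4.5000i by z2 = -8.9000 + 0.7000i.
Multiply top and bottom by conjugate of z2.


Conjugate of z2 = -8.9000 - 0.7000i
Numerator: (6.8000 - 4.5000i)(-8.9000 - 0.7000i) = -63.6700 + 35.2900i
Denominator: (-8.9)^2 + 0.7^2 = 79.7
Result = (-63.6700 + 35.2900i)/79.7

-0.7989 + 0.4428i


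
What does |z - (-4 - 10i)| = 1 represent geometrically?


|z - z0| = r is a circle with center z0 and radius r.
Center = (-4, -10), radius = 1

Circle with center (-4, -10) and radius 1


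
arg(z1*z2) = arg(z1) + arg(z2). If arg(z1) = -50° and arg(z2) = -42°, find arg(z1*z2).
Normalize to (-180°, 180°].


arg(z1*z2) = -50° - 42° = -92°
Normalized to (-180°, 180°]: -92°

-92°


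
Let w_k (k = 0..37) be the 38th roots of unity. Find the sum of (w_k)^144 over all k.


The roots are w_k = w^k with w = e^(2*pi*i/38), and (w^k)^144 = (w^144)^k.
So S = 1 + u + u^2 + ... + u^(37) with u = w^144.
144 = 3*38 + 30, so 144 is not a multiple of 38: u = (w^38)^3 * w^30 = w^30 ≠ 1 (w is a primitive 38th root), while u^38 = (w^38)^144 = 1.
Geometric series: S = (1 - u^38)/(1 - u) = (1 - 1)/(1 - u) = 0

S = 0


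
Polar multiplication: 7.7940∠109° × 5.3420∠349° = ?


r = 7.7940 * 5.3420 = 41.6355
theta = 109° + 349° = 458° = 98° (mod 360)

41.6355 cis(98°)


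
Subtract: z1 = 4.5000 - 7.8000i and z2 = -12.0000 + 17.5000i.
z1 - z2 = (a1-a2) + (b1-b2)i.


Real: 4.5 + 12 = 16.5
Imag: -7.8 - 17.5 = -25.3

16.5000 - 25.3000i


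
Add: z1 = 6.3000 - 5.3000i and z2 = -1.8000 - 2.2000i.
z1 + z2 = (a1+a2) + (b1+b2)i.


Real: 6.3 - 1.8 = 4.5
Imag: -5.3 - 2.2 = -7.5

4.5000 - 7.5000i


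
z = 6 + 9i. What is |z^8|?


|z| = sqrt(36+81) = sqrt(117) = 10.8167
|z^8| = |z|^8 = (sqrt(117))^8 = 117^4 = 187388721

|z^8| = 187388721


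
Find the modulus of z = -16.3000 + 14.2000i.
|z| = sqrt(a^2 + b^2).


|z| = sqrt((-16.3)^2 + 14.2^2) = sqrt(265.69 + 201.64) = sqrt(467.33) = 21.6178

|z| = 21.6178


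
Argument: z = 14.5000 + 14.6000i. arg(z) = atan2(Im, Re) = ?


Re = 14.5, Im = 14.6
arg = atan2(14.6, 14.5) = 45.1969 degrees

arg(z) = 45.1969 degrees


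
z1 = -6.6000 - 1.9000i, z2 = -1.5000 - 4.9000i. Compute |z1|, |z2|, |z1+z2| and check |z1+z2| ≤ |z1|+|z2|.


|z1| = sqrt((-6.6)^2 + (-1.9)^2) = sqrt(47.17) = 6.8680
|z2| = sqrt((-1.5)^2 + (-4.9)^2) = sqrt(26.26) = 5.1245
z1+z2 = -8.1000 - 6.8000i
|z1+z2| = sqrt(111.85) = 10.5759
|z1|+|z2| = 6.8680 + 5.1245 = 11.9925

|z1+z2| = 10.5759 ≤ |z1|+|z2| = 11.9925 (verified)


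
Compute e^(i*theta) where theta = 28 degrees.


cos(28°) = 0.8829
sin(28°) = 0.4695

e^(i*28°) = 0.8829 + 0.4695i


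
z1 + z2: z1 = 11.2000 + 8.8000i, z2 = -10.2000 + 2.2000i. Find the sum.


Real: 11.2 - 10.2 = 1
Imag: 8.8 + 2.2 = 11

1.0000 + 11.0000i


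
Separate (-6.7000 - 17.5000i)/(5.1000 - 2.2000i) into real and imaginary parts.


Multiply by conjugate: (-6.7000 - 17.5000i)(5.1000 + 2.2000i) / (5.1^2 + (-2.2)^2)
Numerator real = -6.7*5.1 - (17.5)*(-2.2) = 4.33
Numerator imag = -17.5*5.1 - (-6.7)*(-2.2) = -103.99
Denominator = 30.85
Re(z) = 4.33/30.85 = 0.1404
Im(z) = -103.99/30.85 = -3.3708

Re(z) = 0.1404, Im(z) = -3.3708


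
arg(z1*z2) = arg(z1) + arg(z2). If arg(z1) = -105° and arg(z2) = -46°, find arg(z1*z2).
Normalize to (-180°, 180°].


arg(z1*z2) = -105° - 46° = -151°
Normalized to (-180°, 180°]: -151°

-151°


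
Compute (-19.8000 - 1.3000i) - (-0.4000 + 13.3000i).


Real: -19.8 + 0.4 = -19.4
Imag: -1.3 - 13.3 = -14.6

-19.4000 - 14.6000i


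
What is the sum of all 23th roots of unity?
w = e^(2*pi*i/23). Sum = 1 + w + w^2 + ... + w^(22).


The sum of all 23th roots of unity is 0.
Geometric series: (1 - w^23)/(1 - w) = (1-1)/(1-w) = 0 since w^23 = 1, w ≠ 1.
Alternatively: coefficient of z^22 in z^23 - 1 is 0.

0


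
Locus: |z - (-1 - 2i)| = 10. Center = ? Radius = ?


|z - z0| = r is a circle with center z0 and radius r.
Center = (-1, -2), radius = 10

Circle with center (-1, -2) and radius 10


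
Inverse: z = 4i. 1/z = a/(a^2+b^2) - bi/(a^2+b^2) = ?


|z|^2 = 0+16 = 16
1/z = (0 - 4i)/16

1/z = 0 - 0.2500i


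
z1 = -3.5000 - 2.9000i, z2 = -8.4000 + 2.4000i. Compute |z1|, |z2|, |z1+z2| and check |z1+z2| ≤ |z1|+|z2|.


|z1| = sqrt((-3.5)^2 + (-2.9)^2) = sqrt(20.66) = 4.5453
|z2| = sqrt((-8.4)^2 + 2.4^2) = sqrt(76.32) = 8.7361
z1+z2 = -11.9000 - 0.5000i
|z1+z2| = sqrt(141.86) = 11.9105
|z1|+|z2| = 4.5453 + 8.7361 = 13.2814

|z1+z2| = 11.9105 ≤ |z1|+|z2| = 13.2814 (verified)


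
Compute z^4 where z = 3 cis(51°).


r^4 = 3^4 = 81
n*theta = 4*51° = 204° = 204° (mod 360)
a = 81*cos(204°) = -73.9972
b = 81*sin(204°) = -32.9457

81 cis(204°) = -73.9972 - 32.9457i


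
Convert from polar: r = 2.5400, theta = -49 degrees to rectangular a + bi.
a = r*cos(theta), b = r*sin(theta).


a = 2.5400*cos(-49°) = 2.5400*0.65606 = 1.6664
b = 2.5400*sin(-49°) = 2.5400*(-0.75471) = -1.9170

1.6664 - 1.9170i


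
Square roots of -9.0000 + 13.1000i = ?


|z| = sqrt(81+171.61) = 15.8937
sqrt((|z|+a)/2) = sqrt((15.8937+(-9))/2) = sqrt(3.4469) = 1.8566
sqrt((|z|-a)/2) = sqrt((15.8937-(-9))/2) = sqrt(12.4469) = 3.5280

±(1.8566 + 3.5280i) i.e. 1.8566 + 3.5280i and -1.8566 - 3.5280i


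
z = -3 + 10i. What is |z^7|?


|z| = sqrt(9+100) = sqrt(109) = 10.4403
|z^7| = |z|^7 = (sqrt(109))^7 = 109^3 * sqrt(109) = 1295029*sqrt(109)

|z^7| = 1295029*sqrt(109) ≈ 13520499.6979


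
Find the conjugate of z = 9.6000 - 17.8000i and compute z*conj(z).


z_bar = 9.6000 + 17.8000i
z*z_bar = 9.6^2 + (-17.8)^2 = 92.16 + 316.84 = 409

z_bar = 9.6000 + 17.8000i, z*z_bar = 409


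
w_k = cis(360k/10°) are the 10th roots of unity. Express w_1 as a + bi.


Angle = 360*1/10 = 36°
a = cos(36°) = 0.8090
b = sin(36°) = 0.5878

0.8090 + 0.5878i


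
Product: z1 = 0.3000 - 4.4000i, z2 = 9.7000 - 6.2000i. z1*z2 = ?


Real = 0.3*9.7 - (-4.4)*(-6.2) = 2.91 - 27.28 = -24.37
Imag = 0.3*(-6.2) + 9.7*(-4.4) = -1.86 - (42.68) = -44.54

-24.3700 - 44.5400i


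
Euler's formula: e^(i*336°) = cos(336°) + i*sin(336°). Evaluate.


cos(336°) = 0.9135
sin(336°) = -0.4067

e^(i*336°) = 0.9135 - 0.4067i


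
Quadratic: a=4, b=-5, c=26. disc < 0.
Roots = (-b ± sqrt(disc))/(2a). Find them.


disc = (-5)^2 - 4*4*26 = 25 - 416 = -391
sqrt(|disc|) = sqrt(391) = 19.7737
Real part = 5/(2*4) = 0.6250
Imag part = 19.7737/(2*4) = 2.4717

0.6250 ± 2.4717i


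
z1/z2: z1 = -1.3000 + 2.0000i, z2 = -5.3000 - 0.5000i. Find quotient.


Conjugate of z2 = -5.3000 + 0.5000i
Numerator: (-1.3000 + 2.0000i)(-5.3000 + 0.5000i) = 5.8900 - 11.2500i
Denominator: (-5.3)^2 + (-0.5)^2 = 28.34
Result = (5.8900 - 11.2500i)/28.34

0.2078 - 0.3970i


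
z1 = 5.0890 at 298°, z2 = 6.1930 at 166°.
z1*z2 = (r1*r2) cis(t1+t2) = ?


r = 5.0890 * 6.1930 = 31.5162
theta = 298° + 166° = 464° = 104° (mod 360)

31.5162 cis(104°)


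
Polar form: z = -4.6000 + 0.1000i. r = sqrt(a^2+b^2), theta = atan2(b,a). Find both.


r = sqrt(21.16+0.01) = sqrt(21.17) = 4.6011
theta = atan2(0.1, -4.6) = 178.7546 degrees

r = 4.6011, theta = 178.7546 degrees


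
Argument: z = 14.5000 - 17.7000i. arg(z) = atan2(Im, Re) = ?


Re = 14.5, Im = -17.7
arg = atan2(-17.7, 14.5) = -50.6754 degrees

arg(z) = -50.6754 degrees


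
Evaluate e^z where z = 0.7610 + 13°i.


e^0.7610 = 2.1404
cos(13°) = 0.9744
sin(13°) = 0.22495
Real = 2.1404*0.9744 = 2.0856
Imag = 2.1404*0.22495 = 0.4815

2.0856 + 0.4815i


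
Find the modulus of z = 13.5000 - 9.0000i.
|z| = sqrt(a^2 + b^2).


|z| = sqrt(13.5^2 + (-9)^2) = sqrt(182.25 + 81) = sqrt(263.25) = 16.2250

|z| = 16.2250
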